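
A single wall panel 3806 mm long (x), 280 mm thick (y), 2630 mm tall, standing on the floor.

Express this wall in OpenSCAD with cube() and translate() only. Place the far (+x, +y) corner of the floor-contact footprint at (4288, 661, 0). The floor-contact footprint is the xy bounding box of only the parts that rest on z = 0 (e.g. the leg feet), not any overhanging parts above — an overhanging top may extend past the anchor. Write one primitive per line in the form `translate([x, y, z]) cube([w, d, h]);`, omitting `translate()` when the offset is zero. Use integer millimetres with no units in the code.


translate([482, 381, 0]) cube([3806, 280, 2630]);


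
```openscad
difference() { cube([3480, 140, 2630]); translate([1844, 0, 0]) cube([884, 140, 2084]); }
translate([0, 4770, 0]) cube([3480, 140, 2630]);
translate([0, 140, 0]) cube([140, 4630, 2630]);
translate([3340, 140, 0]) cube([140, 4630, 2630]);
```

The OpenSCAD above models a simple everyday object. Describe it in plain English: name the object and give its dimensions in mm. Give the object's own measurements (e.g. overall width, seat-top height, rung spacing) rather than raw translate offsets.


A single room: four walls, each 2630 mm tall and 140 mm thick, enclosing an outside footprint 3480×4910 mm (x × y), no floor or roof. The front and back walls (−y and +y sides) run the full x-width; the side walls fit between their inner faces. A door opening 884 mm wide and 2084 mm tall is cut through the front wall from the floor up, its −x edge 1844 mm from the wall's −x end.


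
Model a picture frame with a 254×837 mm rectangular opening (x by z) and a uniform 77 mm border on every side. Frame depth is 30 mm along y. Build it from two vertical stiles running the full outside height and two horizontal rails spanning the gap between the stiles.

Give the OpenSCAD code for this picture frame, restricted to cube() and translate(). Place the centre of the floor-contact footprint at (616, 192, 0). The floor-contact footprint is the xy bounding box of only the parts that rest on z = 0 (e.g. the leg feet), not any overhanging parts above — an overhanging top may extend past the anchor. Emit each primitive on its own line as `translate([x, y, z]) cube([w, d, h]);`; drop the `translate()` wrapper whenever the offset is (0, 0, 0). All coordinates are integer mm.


translate([412, 177, 0]) cube([77, 30, 991]);
translate([743, 177, 0]) cube([77, 30, 991]);
translate([489, 177, 0]) cube([254, 30, 77]);
translate([489, 177, 914]) cube([254, 30, 77]);


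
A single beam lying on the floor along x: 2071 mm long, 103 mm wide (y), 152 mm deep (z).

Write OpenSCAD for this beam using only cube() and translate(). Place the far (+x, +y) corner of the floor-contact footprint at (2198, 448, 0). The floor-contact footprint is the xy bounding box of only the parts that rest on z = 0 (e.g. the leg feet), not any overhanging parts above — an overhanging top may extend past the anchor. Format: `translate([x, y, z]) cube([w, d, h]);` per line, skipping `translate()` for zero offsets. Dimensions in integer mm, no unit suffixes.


translate([127, 345, 0]) cube([2071, 103, 152]);


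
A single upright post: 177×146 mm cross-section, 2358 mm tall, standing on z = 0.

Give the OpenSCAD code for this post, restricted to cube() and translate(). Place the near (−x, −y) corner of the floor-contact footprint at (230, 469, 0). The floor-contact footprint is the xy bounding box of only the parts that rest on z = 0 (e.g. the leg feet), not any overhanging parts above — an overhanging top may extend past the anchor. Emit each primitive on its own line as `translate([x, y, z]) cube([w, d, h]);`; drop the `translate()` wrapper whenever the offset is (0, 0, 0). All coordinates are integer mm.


translate([230, 469, 0]) cube([177, 146, 2358]);


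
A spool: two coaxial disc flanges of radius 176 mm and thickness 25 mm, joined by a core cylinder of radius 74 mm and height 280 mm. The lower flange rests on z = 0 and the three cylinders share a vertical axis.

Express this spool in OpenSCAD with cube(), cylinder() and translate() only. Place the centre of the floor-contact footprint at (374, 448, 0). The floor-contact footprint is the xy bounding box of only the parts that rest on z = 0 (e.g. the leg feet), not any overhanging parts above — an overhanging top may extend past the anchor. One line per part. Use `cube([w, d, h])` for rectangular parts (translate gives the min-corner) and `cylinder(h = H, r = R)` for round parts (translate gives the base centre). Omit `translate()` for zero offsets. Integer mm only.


translate([374, 448, 0]) cylinder(h = 25, r = 176);
translate([374, 448, 25]) cylinder(h = 280, r = 74);
translate([374, 448, 305]) cylinder(h = 25, r = 176);


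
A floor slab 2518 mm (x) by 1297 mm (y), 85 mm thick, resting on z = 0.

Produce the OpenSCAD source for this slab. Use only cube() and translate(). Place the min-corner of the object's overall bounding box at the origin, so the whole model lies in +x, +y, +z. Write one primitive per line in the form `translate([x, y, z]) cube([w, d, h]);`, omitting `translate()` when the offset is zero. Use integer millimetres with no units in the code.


cube([2518, 1297, 85]);


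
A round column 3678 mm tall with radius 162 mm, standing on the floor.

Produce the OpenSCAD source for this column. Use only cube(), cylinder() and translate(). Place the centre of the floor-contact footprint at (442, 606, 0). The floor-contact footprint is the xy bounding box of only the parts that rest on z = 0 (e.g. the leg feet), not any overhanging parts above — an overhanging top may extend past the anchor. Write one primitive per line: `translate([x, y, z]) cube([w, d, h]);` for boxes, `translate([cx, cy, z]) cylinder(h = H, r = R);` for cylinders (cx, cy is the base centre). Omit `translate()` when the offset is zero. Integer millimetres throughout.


translate([442, 606, 0]) cylinder(h = 3678, r = 162);


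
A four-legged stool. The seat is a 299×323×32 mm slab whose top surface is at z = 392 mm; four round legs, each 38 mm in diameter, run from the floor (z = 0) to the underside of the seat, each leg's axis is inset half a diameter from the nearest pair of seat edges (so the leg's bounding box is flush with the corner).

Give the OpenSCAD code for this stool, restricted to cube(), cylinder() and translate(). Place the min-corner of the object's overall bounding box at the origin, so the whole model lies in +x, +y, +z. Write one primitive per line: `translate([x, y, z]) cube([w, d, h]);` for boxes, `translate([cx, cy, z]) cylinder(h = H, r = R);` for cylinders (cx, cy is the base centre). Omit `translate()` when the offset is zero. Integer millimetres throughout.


// leg_h = 392 - 32 = 360
translate([0, 0, 360]) cube([299, 323, 32]);
translate([19, 19, 0]) cylinder(h = 360, r = 19);
translate([280, 19, 0]) cylinder(h = 360, r = 19);
translate([19, 304, 0]) cylinder(h = 360, r = 19);
translate([280, 304, 0]) cylinder(h = 360, r = 19);


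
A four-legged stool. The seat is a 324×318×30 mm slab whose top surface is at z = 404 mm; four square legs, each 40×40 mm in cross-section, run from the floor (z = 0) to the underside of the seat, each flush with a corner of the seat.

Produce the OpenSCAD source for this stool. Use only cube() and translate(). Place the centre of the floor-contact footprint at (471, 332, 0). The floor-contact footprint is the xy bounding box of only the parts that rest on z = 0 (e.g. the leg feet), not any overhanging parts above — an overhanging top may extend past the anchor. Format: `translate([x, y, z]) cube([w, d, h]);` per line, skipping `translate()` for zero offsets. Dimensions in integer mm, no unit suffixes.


translate([309, 173, 374]) cube([324, 318, 30]);
translate([309, 173, 0]) cube([40, 40, 374]);
translate([593, 173, 0]) cube([40, 40, 374]);
translate([309, 451, 0]) cube([40, 40, 374]);
translate([593, 451, 0]) cube([40, 40, 374]);


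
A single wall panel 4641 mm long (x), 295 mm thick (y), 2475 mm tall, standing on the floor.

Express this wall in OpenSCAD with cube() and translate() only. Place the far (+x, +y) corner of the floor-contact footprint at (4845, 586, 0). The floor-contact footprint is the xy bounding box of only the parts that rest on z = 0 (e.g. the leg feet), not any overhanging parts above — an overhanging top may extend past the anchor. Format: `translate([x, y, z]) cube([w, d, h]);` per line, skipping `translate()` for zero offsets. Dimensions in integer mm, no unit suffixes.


translate([204, 291, 0]) cube([4641, 295, 2475]);


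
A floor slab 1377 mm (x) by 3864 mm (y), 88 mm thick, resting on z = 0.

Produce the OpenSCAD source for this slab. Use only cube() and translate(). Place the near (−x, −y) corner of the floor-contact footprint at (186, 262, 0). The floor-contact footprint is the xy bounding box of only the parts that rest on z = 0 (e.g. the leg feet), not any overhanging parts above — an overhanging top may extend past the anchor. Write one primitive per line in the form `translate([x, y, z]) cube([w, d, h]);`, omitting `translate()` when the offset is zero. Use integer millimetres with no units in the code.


translate([186, 262, 0]) cube([1377, 3864, 88]);


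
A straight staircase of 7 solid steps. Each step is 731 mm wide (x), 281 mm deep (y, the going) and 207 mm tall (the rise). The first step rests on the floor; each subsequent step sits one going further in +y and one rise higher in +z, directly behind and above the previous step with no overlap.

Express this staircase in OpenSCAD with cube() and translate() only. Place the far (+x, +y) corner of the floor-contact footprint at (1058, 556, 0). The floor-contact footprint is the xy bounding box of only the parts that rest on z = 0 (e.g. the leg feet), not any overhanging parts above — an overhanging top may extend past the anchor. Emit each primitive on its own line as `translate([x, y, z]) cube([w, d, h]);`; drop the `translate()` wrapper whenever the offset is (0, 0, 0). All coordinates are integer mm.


translate([327, 275, 0]) cube([731, 281, 207]);
translate([327, 556, 207]) cube([731, 281, 207]);
translate([327, 837, 414]) cube([731, 281, 207]);
translate([327, 1118, 621]) cube([731, 281, 207]);
translate([327, 1399, 828]) cube([731, 281, 207]);
translate([327, 1680, 1035]) cube([731, 281, 207]);
translate([327, 1961, 1242]) cube([731, 281, 207]);


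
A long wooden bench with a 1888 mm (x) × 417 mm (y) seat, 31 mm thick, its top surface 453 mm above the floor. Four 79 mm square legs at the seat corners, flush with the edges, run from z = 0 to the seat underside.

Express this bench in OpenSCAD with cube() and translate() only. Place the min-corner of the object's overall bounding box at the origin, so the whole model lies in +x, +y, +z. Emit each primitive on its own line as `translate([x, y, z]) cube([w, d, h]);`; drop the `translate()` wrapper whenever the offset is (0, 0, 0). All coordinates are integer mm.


translate([0, 0, 422]) cube([1888, 417, 31]);
cube([79, 79, 422]);
translate([0, 338, 0]) cube([79, 79, 422]);
translate([1809, 0, 0]) cube([79, 79, 422]);
translate([1809, 338, 0]) cube([79, 79, 422]);


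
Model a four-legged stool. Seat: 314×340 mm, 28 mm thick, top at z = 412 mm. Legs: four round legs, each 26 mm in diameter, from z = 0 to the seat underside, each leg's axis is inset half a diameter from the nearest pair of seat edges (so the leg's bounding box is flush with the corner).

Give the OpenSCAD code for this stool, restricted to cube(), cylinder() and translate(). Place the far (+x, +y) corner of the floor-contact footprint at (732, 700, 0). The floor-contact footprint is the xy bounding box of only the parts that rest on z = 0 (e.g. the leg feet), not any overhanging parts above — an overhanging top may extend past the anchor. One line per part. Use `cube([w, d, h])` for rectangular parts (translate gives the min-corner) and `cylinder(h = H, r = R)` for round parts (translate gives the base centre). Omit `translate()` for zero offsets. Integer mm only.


translate([418, 360, 384]) cube([314, 340, 28]);
translate([431, 373, 0]) cylinder(h = 384, r = 13);
translate([719, 373, 0]) cylinder(h = 384, r = 13);
translate([431, 687, 0]) cylinder(h = 384, r = 13);
translate([719, 687, 0]) cylinder(h = 384, r = 13);


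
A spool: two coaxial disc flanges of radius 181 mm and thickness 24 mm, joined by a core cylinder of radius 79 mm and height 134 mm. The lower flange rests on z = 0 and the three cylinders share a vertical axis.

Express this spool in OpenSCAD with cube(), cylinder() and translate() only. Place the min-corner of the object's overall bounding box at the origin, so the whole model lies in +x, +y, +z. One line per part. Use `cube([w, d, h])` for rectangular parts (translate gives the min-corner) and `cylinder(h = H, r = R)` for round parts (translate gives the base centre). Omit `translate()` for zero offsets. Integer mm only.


translate([181, 181, 0]) cylinder(h = 24, r = 181);
translate([181, 181, 24]) cylinder(h = 134, r = 79);
translate([181, 181, 158]) cylinder(h = 24, r = 181);


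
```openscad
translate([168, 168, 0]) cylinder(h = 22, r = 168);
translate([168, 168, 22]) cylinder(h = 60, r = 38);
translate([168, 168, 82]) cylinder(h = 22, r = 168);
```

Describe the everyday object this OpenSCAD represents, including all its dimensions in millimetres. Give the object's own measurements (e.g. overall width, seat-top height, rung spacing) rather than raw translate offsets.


A spool: two coaxial disc flanges of radius 168 mm and thickness 22 mm, joined by a core cylinder of radius 38 mm and height 60 mm. The lower flange rests on z = 0 and the three cylinders share a vertical axis.


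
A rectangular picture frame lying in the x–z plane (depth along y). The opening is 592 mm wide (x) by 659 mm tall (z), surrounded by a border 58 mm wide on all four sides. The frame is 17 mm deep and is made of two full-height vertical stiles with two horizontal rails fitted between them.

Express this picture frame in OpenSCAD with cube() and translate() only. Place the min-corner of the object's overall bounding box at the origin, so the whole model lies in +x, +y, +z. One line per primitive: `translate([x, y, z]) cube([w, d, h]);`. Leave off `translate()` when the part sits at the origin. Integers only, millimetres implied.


cube([58, 17, 775]);
translate([650, 0, 0]) cube([58, 17, 775]);
translate([58, 0, 0]) cube([592, 17, 58]);
translate([58, 0, 717]) cube([592, 17, 58]);


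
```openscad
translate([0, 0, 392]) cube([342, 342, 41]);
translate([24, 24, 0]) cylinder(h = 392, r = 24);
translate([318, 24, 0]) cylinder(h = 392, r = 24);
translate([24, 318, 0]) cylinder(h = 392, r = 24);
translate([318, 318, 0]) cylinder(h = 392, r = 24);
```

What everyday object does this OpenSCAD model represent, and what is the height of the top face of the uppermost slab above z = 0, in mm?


A stool. The seat height is 433 mm.

A 342×342×41 slab at z = 392 on four corner cylinders — a stool. The seat top is 392 + 41 = 433 mm.


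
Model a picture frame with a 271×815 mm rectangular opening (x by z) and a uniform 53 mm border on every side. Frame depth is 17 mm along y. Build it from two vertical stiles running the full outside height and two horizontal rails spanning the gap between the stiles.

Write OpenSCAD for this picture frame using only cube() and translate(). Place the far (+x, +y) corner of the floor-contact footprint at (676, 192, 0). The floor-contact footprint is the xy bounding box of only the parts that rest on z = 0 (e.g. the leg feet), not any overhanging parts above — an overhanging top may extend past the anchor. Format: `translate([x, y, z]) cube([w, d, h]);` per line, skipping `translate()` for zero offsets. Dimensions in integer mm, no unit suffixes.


translate([299, 175, 0]) cube([53, 17, 921]);
translate([623, 175, 0]) cube([53, 17, 921]);
translate([352, 175, 0]) cube([271, 17, 53]);
translate([352, 175, 868]) cube([271, 17, 53]);


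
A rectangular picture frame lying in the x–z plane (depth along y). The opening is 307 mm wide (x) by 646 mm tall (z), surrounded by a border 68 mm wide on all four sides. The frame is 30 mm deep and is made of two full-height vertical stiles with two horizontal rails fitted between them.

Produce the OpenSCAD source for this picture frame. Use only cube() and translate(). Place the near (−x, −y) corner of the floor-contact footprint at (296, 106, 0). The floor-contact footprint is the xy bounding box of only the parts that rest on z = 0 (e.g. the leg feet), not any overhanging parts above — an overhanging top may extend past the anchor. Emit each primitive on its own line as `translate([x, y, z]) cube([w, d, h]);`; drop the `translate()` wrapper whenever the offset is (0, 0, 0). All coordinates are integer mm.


translate([296, 106, 0]) cube([68, 30, 782]);
translate([671, 106, 0]) cube([68, 30, 782]);
translate([364, 106, 0]) cube([307, 30, 68]);
translate([364, 106, 714]) cube([307, 30, 68]);


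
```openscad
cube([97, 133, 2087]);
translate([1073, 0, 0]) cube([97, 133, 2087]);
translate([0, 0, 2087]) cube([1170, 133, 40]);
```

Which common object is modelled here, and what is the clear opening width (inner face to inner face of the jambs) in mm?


A door frame. The clear opening width is 976 mm.

Two 2087 mm tall posts with a header on top — a door frame. The left jamb is 97 mm wide at x = 0; the right jamb starts at x = 1073. The clear opening is 1073 − 97 = 976 mm.


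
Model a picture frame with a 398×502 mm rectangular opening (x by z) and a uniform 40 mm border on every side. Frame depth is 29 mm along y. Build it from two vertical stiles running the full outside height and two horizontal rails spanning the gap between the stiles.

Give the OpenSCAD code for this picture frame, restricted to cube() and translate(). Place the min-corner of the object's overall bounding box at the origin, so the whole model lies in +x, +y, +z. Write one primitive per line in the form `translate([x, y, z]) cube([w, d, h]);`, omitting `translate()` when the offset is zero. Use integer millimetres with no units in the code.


cube([40, 29, 582]);
translate([438, 0, 0]) cube([40, 29, 582]);
translate([40, 0, 0]) cube([398, 29, 40]);
translate([40, 0, 542]) cube([398, 29, 40]);


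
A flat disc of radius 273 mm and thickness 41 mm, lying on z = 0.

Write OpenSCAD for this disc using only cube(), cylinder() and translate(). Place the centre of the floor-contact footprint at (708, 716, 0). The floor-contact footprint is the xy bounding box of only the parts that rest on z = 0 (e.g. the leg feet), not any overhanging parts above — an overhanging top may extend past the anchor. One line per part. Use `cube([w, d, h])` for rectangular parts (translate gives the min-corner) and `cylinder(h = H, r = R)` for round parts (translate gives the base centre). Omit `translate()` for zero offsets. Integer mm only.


translate([708, 716, 0]) cylinder(h = 41, r = 273);


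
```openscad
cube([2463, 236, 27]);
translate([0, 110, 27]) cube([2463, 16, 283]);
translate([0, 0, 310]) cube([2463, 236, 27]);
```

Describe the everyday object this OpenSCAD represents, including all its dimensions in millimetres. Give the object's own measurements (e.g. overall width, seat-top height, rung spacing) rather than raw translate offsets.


An I-beam lying along x, 2463 mm long. Overall section height 337 mm. Two flanges 236 mm wide (y) and 27 mm thick, one on the floor and one at the top; a web 16 mm thick runs between them, centred on the flange width.


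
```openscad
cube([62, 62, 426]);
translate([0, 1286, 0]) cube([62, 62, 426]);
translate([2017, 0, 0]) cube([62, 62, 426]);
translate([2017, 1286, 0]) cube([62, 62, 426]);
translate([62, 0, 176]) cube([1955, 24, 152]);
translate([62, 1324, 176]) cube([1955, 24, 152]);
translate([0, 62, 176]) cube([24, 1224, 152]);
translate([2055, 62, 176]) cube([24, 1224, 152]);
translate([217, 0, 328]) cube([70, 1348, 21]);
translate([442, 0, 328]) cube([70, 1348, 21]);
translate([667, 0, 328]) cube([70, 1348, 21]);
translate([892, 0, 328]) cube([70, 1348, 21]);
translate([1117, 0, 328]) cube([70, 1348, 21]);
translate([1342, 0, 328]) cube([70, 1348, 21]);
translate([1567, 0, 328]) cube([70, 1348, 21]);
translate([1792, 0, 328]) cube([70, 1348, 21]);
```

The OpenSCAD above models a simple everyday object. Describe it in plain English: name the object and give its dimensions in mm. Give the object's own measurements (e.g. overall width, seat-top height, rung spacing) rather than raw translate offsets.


A bed frame 2079 mm long (x) by 1348 mm wide (y). Four 62×62 mm corner posts, 426 mm tall, at the corners of the footprint. Four rails of 24 mm thickness and 152 mm height run between adjacent posts with their undersides at z = 176 mm, their outer faces flush with the outside of the frame (the two x-running rails run between the posts' inner faces; the two y-running rails run between the posts' inner faces). 8 slats, each 70 mm wide (x) and 21 mm thick, lie across the top of the two x-running rails, running the full 1348 mm width of the frame in y; along x they sit between the end posts with a 155 mm gap after the −x posts and between neighbouring slats and before the +x posts.


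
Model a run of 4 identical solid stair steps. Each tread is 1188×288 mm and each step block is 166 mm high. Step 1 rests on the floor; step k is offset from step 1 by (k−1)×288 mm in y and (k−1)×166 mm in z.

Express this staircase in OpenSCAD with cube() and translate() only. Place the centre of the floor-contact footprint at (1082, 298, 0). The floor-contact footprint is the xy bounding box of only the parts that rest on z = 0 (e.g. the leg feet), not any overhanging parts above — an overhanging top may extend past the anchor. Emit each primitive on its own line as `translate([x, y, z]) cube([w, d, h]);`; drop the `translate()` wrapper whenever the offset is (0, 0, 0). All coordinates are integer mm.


translate([488, 154, 0]) cube([1188, 288, 166]);
translate([488, 442, 166]) cube([1188, 288, 166]);
translate([488, 730, 332]) cube([1188, 288, 166]);
translate([488, 1018, 498]) cube([1188, 288, 166]);


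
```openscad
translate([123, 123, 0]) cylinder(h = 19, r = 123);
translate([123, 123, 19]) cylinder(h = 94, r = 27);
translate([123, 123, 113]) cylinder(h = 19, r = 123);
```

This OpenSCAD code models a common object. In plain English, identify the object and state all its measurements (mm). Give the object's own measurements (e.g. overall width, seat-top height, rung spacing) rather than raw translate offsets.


A spool: two coaxial disc flanges of radius 123 mm and thickness 19 mm, joined by a core cylinder of radius 27 mm and height 94 mm. The lower flange rests on z = 0 and the three cylinders share a vertical axis.


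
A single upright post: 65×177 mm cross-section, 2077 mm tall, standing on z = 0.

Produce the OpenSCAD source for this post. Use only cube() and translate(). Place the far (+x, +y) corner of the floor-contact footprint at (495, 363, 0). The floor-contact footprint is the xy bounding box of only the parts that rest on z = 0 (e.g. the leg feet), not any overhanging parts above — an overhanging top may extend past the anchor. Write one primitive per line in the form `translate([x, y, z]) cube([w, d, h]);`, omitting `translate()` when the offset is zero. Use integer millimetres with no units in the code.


translate([430, 186, 0]) cube([65, 177, 2077]);


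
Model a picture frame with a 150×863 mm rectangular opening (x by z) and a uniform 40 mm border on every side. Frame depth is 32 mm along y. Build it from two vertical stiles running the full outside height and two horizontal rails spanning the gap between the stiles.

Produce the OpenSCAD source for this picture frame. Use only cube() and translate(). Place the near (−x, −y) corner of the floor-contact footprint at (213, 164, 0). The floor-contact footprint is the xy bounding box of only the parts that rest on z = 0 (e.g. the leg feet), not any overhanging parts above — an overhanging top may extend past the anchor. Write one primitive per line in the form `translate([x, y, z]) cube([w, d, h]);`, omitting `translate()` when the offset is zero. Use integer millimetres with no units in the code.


translate([213, 164, 0]) cube([40, 32, 943]);
translate([403, 164, 0]) cube([40, 32, 943]);
translate([253, 164, 0]) cube([150, 32, 40]);
translate([253, 164, 903]) cube([150, 32, 40]);


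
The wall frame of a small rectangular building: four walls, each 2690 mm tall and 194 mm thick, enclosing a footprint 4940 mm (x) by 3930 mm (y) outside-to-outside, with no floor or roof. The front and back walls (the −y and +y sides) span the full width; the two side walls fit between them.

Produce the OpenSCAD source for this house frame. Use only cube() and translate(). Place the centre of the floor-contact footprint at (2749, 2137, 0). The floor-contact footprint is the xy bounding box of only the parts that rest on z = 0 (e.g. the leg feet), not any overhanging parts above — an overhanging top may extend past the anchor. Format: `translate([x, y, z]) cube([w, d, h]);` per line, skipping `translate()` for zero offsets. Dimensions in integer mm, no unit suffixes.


translate([279, 172, 0]) cube([4940, 194, 2690]);
translate([279, 3908, 0]) cube([4940, 194, 2690]);
translate([279, 366, 0]) cube([194, 3542, 2690]);
translate([5025, 366, 0]) cube([194, 3542, 2690]);


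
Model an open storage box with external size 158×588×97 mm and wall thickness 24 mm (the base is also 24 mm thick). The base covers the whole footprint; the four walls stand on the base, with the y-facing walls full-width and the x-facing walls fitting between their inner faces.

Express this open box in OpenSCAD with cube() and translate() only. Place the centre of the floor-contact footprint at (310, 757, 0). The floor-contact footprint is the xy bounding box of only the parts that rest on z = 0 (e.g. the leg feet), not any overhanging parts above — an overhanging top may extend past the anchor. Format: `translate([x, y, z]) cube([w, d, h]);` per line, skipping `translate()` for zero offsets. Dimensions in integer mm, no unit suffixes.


translate([231, 463, 0]) cube([158, 588, 24]);
translate([231, 463, 24]) cube([158, 24, 73]);
translate([231, 1027, 24]) cube([158, 24, 73]);
translate([231, 487, 24]) cube([24, 540, 73]);
translate([365, 487, 24]) cube([24, 540, 73]);


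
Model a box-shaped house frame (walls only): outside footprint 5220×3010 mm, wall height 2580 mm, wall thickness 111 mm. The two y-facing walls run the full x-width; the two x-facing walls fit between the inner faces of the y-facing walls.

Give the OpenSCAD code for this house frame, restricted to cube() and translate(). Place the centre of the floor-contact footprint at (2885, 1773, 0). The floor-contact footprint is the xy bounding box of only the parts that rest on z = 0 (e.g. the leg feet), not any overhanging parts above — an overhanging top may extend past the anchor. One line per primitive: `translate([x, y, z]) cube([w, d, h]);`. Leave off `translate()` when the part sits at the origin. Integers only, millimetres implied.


translate([275, 268, 0]) cube([5220, 111, 2580]);
translate([275, 3167, 0]) cube([5220, 111, 2580]);
translate([275, 379, 0]) cube([111, 2788, 2580]);
translate([5384, 379, 0]) cube([111, 2788, 2580]);


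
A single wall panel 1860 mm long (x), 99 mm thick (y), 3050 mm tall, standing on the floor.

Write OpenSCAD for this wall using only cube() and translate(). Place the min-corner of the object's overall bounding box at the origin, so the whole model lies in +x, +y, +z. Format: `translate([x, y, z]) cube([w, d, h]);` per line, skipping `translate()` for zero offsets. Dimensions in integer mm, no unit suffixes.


cube([1860, 99, 3050]);


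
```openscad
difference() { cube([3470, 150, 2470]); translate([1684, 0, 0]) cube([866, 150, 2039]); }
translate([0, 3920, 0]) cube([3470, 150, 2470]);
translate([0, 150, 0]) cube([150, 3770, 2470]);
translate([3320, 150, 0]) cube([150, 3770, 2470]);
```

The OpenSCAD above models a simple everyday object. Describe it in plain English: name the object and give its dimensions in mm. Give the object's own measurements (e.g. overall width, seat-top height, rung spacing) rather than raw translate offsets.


A single room: four walls, each 2470 mm tall and 150 mm thick, enclosing an outside footprint 3470×4070 mm (x × y), no floor or roof. The front and back walls (−y and +y sides) run the full x-width; the side walls fit between their inner faces. A door opening 866 mm wide and 2039 mm tall is cut through the front wall from the floor up, its −x edge 1684 mm from the wall's −x end.


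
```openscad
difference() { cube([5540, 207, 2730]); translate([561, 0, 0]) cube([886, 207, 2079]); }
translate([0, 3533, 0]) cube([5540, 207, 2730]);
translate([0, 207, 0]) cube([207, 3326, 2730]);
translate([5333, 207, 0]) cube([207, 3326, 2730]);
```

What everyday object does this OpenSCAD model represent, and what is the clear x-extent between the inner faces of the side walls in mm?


A single room. The interior width is 5126 mm.

Four walls enclosing a rectangle with a door in the front wall — a room. Outside width 5540 minus two 207 mm walls gives 5126 mm.


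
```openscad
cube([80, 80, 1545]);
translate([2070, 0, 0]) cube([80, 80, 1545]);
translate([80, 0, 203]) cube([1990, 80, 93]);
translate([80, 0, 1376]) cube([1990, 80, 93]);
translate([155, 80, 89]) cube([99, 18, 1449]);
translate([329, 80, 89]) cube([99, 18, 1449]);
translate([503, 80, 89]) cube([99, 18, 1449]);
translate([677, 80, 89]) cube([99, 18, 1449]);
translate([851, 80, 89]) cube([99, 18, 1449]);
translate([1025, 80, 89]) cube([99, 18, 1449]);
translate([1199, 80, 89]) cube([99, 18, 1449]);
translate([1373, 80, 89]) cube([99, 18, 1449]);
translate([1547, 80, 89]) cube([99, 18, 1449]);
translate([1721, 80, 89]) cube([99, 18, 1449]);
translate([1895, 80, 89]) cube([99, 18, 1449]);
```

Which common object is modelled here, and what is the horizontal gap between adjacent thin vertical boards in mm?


A fence section. The picket gap is 75 mm.

Two posts, two rails, 11 pickets — a fence section. Span 1990 mm holds 11 pickets of 99 mm with 12 equal gaps: ⌊(1990 − 11·99) / 12⌋ = 75 mm.


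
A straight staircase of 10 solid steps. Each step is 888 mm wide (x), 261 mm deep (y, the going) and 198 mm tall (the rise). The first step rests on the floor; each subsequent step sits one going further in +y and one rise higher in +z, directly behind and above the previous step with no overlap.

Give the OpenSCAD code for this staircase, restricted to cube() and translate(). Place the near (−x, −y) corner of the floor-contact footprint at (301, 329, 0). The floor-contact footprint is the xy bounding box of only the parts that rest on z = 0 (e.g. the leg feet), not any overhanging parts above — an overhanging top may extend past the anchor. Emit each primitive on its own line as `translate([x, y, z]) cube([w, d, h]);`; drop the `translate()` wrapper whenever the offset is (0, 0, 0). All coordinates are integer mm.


translate([301, 329, 0]) cube([888, 261, 198]);
translate([301, 590, 198]) cube([888, 261, 198]);
translate([301, 851, 396]) cube([888, 261, 198]);
translate([301, 1112, 594]) cube([888, 261, 198]);
translate([301, 1373, 792]) cube([888, 261, 198]);
translate([301, 1634, 990]) cube([888, 261, 198]);
translate([301, 1895, 1188]) cube([888, 261, 198]);
translate([301, 2156, 1386]) cube([888, 261, 198]);
translate([301, 2417, 1584]) cube([888, 261, 198]);
translate([301, 2678, 1782]) cube([888, 261, 198]);


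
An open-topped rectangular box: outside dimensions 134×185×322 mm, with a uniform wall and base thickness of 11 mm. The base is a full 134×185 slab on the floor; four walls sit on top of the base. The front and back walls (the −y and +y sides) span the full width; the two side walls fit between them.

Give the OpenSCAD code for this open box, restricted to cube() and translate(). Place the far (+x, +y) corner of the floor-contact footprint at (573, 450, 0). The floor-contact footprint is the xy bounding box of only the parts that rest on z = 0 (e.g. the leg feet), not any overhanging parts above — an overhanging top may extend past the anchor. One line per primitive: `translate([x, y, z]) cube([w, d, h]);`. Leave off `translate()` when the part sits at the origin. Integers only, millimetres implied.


translate([439, 265, 0]) cube([134, 185, 11]);
translate([439, 265, 11]) cube([134, 11, 311]);
translate([439, 439, 11]) cube([134, 11, 311]);
translate([439, 276, 11]) cube([11, 163, 311]);
translate([562, 276, 11]) cube([11, 163, 311]);


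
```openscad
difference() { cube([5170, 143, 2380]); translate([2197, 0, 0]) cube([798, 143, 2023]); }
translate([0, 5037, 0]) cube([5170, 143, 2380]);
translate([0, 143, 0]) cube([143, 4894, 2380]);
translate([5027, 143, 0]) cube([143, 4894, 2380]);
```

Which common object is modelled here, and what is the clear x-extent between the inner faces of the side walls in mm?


A single room. The interior width is 4884 mm.

Four walls enclosing a rectangle with a door in the front wall — a room. Outside width 5170 minus two 143 mm walls gives 4884 mm.


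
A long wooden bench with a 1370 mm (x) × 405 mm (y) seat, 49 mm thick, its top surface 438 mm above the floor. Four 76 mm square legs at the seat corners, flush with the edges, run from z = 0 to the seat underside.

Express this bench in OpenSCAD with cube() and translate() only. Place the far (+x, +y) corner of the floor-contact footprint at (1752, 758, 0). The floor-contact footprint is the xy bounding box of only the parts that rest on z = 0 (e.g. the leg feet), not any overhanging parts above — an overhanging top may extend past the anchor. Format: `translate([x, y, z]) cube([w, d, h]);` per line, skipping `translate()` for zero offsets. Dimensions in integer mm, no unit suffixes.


translate([382, 353, 389]) cube([1370, 405, 49]);
translate([382, 353, 0]) cube([76, 76, 389]);
translate([382, 682, 0]) cube([76, 76, 389]);
translate([1676, 353, 0]) cube([76, 76, 389]);
translate([1676, 682, 0]) cube([76, 76, 389]);


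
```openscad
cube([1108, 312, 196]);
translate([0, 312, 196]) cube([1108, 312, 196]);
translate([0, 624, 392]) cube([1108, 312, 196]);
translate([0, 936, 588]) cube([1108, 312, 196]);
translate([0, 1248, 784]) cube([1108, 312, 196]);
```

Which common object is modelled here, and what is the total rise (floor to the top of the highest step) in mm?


A staircase. The total rise is 980 mm.

5 identical blocks, each offset up and back from the previous — a staircase. Each step is 196 mm tall and there are 5 of them, so the total rise is 5 × 196 = 980 mm.


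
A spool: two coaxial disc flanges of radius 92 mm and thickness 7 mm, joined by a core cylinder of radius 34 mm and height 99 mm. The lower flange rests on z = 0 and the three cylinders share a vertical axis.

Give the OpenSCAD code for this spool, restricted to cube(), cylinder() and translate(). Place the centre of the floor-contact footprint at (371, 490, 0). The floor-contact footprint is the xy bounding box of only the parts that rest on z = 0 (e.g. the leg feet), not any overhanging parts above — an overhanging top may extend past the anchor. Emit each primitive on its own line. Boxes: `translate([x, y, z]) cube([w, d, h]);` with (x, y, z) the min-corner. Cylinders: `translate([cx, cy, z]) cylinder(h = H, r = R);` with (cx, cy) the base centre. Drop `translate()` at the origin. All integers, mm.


translate([371, 490, 0]) cylinder(h = 7, r = 92);
translate([371, 490, 7]) cylinder(h = 99, r = 34);
translate([371, 490, 106]) cylinder(h = 7, r = 92);


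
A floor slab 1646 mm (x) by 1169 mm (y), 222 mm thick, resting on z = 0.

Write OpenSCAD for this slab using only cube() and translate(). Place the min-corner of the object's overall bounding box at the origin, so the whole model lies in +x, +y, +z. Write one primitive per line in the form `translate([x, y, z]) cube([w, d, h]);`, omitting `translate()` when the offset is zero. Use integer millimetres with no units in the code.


cube([1646, 1169, 222]);


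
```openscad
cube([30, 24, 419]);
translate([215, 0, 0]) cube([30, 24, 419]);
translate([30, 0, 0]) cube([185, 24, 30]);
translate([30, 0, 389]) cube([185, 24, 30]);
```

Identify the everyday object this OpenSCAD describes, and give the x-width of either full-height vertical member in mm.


A picture frame. The border width is 30 mm.

Four thin pieces enclosing a rectangular opening — a picture frame. The two full-height stiles are 419 mm tall; the top rail sits at z = 389 and is 30 mm tall, so the border above the opening is 419 − 389 = 30 mm, matching the stile x-width.


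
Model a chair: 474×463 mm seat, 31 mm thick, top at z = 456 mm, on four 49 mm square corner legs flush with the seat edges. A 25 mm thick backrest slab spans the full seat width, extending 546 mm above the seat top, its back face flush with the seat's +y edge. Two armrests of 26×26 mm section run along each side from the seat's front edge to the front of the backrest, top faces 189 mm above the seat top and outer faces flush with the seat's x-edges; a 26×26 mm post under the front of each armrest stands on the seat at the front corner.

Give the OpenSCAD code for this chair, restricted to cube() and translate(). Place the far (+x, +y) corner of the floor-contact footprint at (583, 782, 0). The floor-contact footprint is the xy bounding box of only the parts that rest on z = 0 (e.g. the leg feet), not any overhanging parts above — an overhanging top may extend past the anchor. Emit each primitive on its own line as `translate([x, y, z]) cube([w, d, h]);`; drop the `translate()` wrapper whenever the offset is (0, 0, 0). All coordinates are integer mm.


// leg_h = 456 - 31 = 425
// arm post h = 189 - 26 = 163
translate([109, 319, 425]) cube([474, 463, 31]);
translate([109, 319, 0]) cube([49, 49, 425]);
translate([534, 319, 0]) cube([49, 49, 425]);
translate([109, 733, 0]) cube([49, 49, 425]);
translate([534, 733, 0]) cube([49, 49, 425]);
translate([109, 757, 456]) cube([474, 25, 546]);
translate([109, 319, 619]) cube([26, 438, 26]);
translate([557, 319, 619]) cube([26, 438, 26]);
translate([109, 319, 456]) cube([26, 26, 163]);
translate([557, 319, 456]) cube([26, 26, 163]);


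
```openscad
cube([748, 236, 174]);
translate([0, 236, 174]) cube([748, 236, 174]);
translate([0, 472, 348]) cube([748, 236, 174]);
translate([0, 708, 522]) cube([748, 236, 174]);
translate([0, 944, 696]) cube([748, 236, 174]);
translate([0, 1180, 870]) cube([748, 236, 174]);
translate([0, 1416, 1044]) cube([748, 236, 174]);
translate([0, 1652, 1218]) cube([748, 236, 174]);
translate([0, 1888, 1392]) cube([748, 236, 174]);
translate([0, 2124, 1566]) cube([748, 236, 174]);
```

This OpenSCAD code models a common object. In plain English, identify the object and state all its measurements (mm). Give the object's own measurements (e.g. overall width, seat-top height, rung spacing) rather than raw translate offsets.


A straight staircase of 10 solid steps. Each step is 748 mm wide (x), 236 mm deep (y, the going) and 174 mm tall (the rise). The first step rests on the floor; each subsequent step sits one going further in +y and one rise higher in +z, directly behind and above the previous step with no overlap.


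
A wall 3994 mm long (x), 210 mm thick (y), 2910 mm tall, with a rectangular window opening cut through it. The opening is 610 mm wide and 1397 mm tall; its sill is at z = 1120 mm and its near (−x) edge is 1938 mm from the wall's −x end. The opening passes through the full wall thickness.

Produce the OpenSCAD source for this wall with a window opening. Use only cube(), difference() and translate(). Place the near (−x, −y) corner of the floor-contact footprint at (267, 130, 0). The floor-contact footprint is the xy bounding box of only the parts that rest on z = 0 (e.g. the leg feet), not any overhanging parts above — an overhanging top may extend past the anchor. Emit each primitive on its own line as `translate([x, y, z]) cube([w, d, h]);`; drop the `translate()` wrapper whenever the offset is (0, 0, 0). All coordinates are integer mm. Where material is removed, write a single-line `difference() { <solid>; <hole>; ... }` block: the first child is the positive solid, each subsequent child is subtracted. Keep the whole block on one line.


difference() { translate([267, 130, 0]) cube([3994, 210, 2910]); translate([2205, 130, 1120]) cube([610, 210, 1397]); }
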